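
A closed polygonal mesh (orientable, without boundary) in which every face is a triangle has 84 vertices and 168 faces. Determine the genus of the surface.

Every face is a triangle, so 2E = 3·168 = 504, giving E = 252.
χ = V − E + F = 84 − 252 + 168 = 0.
For a closed orientable surface χ = 2 − 2g, so g = (2 − (0))/2 = 1.

1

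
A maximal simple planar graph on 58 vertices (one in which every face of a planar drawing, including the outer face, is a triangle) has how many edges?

168

In a plane triangulation 3F = 2E and V − E + F = 2, so E = 3V − 6 = 3·58 − 6 = 168.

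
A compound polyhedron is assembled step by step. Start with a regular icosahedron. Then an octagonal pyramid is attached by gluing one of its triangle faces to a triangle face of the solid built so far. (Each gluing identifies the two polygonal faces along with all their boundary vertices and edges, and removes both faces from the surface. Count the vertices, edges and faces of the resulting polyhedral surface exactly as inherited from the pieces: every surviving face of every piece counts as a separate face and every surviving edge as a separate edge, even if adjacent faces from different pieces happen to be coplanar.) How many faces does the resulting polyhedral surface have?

A regular icosahedron: V=12, E=30, F=20.
Attach an octagonal pyramid (V=9, E=16, F=9) along a 3-gon: merge 3 vertices and 3 edges, delete both glued faces → V=18, E=43, F=27.
Check: V − E + F = 18 − 43 + 27 = 2.

27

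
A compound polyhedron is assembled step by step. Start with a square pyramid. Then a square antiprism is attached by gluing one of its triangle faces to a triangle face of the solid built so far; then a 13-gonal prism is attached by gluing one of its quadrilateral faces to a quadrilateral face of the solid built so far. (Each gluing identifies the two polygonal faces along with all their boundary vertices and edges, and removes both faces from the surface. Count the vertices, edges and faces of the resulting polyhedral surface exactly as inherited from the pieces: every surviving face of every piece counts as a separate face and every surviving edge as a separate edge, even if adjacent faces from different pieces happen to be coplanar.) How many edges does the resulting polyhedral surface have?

56

A square pyramid: V=5, E=8, F=5.
Attach a square antiprism (V=8, E=16, F=10) along a 3-gon: merge 3 vertices and 3 edges, delete both glued faces → V=10, E=21, F=13.
Attach a 13-gonal prism (V=26, E=39, F=15) along a 4-gon: merge 4 vertices and 4 edges, delete both glued faces → V=32, E=56, F=26.
Check: V − E + F = 32 − 56 + 26 = 2.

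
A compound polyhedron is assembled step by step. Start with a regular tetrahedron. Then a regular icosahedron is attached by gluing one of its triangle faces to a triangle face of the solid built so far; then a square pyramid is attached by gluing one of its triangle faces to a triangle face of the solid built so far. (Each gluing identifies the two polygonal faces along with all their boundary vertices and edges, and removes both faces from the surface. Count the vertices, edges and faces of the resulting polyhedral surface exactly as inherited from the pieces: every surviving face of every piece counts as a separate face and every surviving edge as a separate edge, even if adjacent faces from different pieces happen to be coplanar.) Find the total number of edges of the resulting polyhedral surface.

38

A regular tetrahedron: V=4, E=6, F=4.
Attach a regular icosahedron (V=12, E=30, F=20) along a 3-gon: merge 3 vertices and 3 edges, delete both glued faces → V=13, E=33, F=22.
Attach a square pyramid (V=5, E=8, F=5) along a 3-gon: merge 3 vertices and 3 edges, delete both glued faces → V=15, E=38, F=25.
Check: V − E + F = 15 − 38 + 25 = 2.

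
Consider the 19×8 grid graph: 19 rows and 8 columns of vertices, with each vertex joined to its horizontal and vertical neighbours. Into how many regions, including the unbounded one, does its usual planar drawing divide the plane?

127

The grid has V = 19·8 = 152 vertices and E = 19·7 + 8·18 = 277 edges.
F = 2 − V + E = 2 − 152 + 277 = 127.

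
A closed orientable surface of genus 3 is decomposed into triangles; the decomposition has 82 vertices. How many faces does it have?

172

χ = 2 − 2·3 = -4, and every face is a triangle so 3F = 2E.
V − E + F = -4 with E = 3F/2 gives 82 − (3/2 − 1)·F = -4, so F = 172 and E = 258.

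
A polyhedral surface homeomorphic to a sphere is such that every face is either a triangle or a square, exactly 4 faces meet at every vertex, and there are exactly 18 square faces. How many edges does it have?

48

Let x be the number of triangles; then F = 18 + x.
Edge–face incidences: 2E = 4·18 + 3·x = 72 + 3x.
Every vertex has degree 4, so 4V = 2E.
Euler: V − E + F = 2 ⇒ (2E)/4 − E + (18 + x) = 2.
Multiply by 8: 2·(2E) − 4·(2E) + 8·(18 + x) = 16, i.e. 144 + 8x − 2·(72 + 3x) = 16.
Collecting terms: 2x = 16, so x = 8.
Then 2E = 72 + 3·8 = 96, so E = 48, V = 2E/4 = 24, F = 18 + 8 = 26.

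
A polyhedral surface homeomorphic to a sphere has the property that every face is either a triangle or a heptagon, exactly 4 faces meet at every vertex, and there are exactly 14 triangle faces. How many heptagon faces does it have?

Let x be the number of heptagons; then F = 14 + x.
Edge–face incidences: 2E = 3·14 + 7·x = 42 + 7x.
Every vertex has degree 4, so 4V = 2E.
Euler: V − E + F = 2 ⇒ (2E)/4 − E + (14 + x) = 2.
Multiply by 8: 2·(2E) − 4·(2E) + 8·(14 + x) = 16, i.e. 112 + 8x − 2·(42 + 7x) = 16.
Collecting terms: −6x + 28 = 16, so −6x = −12, so x = 2.
Then 2E = 42 + 7·2 = 56, so E = 28, V = 2E/4 = 14, F = 14 + 2 = 16.

2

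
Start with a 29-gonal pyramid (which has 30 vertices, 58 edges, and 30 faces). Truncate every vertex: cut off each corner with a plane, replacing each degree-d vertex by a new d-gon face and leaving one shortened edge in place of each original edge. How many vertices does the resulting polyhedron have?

Truncation replaces each original edge-end by a new vertex, so V′ = 2E = 116.
Each original edge survives, and each old vertex of degree d contributes d new edges; summing degrees gives Σd = 2E, so E′ = E + 2E = 3E = 174.
Each original face survives and each original vertex becomes one new face: F′ = F + V = 60.

116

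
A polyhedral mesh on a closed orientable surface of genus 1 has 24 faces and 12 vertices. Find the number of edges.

For a closed orientable surface of genus 1, χ = 2 − 2·1 = 0.
E = V + F − (0) = 12 + 24 − (0) = 36.

36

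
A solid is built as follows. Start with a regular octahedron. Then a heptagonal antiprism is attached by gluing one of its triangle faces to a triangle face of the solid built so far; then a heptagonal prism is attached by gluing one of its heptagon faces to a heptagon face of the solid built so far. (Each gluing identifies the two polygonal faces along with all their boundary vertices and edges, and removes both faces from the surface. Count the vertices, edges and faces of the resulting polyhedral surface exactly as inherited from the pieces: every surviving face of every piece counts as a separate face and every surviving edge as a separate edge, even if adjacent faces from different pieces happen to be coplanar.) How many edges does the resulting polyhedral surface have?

51

A regular octahedron: V=6, E=12, F=8.
Attach a heptagonal antiprism (V=14, E=28, F=16) along a 3-gon: merge 3 vertices and 3 edges, delete both glued faces → V=17, E=37, F=22.
Attach a heptagonal prism (V=14, E=21, F=9) along a 7-gon: merge 7 vertices and 7 edges, delete both glued faces → V=24, E=51, F=29.
Check: V − E + F = 24 − 51 + 29 = 2.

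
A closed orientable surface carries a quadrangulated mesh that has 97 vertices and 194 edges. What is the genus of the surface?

1

Every face is a square and each edge borders two faces, so 4F = 2·194, giving F = 97.
χ = V − E + F = 97 − 194 + 97 = 0.
For a closed orientable surface χ = 2 − 2g, so g = (2 − (0))/2 = 1.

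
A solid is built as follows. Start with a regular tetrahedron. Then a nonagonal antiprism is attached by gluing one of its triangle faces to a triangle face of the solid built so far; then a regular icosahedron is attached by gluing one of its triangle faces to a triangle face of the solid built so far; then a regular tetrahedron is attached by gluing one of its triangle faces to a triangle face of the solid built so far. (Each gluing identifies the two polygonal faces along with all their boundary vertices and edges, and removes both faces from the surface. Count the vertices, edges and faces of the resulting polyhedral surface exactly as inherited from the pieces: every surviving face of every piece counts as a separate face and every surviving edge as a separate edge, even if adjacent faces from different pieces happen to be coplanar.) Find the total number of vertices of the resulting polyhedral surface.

29

A regular tetrahedron: V=4, E=6, F=4.
Attach a nonagonal antiprism (V=18, E=36, F=20) along a 3-gon: merge 3 vertices and 3 edges, delete both glued faces → V=19, E=39, F=22.
Attach a regular icosahedron (V=12, E=30, F=20) along a 3-gon: merge 3 vertices and 3 edges, delete both glued faces → V=28, E=66, F=40.
Attach a regular tetrahedron (V=4, E=6, F=4) along a 3-gon: merge 3 vertices and 3 edges, delete both glued faces → V=29, E=69, F=42.
Check: V − E + F = 29 − 69 + 42 = 2.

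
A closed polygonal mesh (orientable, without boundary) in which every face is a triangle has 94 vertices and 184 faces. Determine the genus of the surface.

0

Every face is a triangle, so 2E = 3·184 = 552, giving E = 276.
χ = V − E + F = 94 − 276 + 184 = 2.
For a closed orientable surface χ = 2 − 2g, so g = (2 − (2))/2 = 0.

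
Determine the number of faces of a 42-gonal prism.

44

A prism on an n-gon has two n-gon bases and n rectangular sides: V = 2·42 = 84, E = 3·42 = 126, F = 42 + 2 = 44.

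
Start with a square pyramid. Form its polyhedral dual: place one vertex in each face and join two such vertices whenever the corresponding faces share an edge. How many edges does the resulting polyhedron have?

8

The base solid has V = 5, E = 8, F = 5.
The dual swaps V and F and preserves E: V′ = F = 5, E′ = E = 8, F′ = V = 5.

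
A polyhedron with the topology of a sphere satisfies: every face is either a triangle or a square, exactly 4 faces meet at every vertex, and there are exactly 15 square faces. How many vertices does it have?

Let x be the number of triangles; then F = 15 + x.
Edge–face incidences: 2E = 4·15 + 3·x = 60 + 3x.
Every vertex has degree 4, so 4V = 2E.
Euler: V − E + F = 2 ⇒ (2E)/4 − E + (15 + x) = 2.
Multiply by 8: 2·(2E) − 4·(2E) + 8·(15 + x) = 16, i.e. 120 + 8x − 2·(60 + 3x) = 16.
Collecting terms: 2x = 16, so x = 8.
Then 2E = 60 + 3·8 = 84, so E = 42, V = 2E/4 = 21, F = 15 + 8 = 23.

21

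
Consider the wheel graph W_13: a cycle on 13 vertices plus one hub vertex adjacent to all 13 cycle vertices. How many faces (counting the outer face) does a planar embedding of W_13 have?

W_13 has V = 13 + 1 = 14 vertices and E = 2·13 = 26 edges.
By Euler's formula F = 2 − V + E = 2 − 14 + 26 = 14.

14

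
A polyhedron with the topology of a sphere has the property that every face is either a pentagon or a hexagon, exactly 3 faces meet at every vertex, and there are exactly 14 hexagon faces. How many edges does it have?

72

Let x be the number of pentagons; then F = 14 + x.
Edge–face incidences: 2E = 6·14 + 5·x = 84 + 5x.
Every vertex has degree 3, so 3V = 2E.
Euler: V − E + F = 2 ⇒ (2E)/3 − E + (14 + x) = 2.
Multiply by 6: 2·(2E) − 3·(2E) + 6·(14 + x) = 12, i.e. 84 + 6x − (84 + 5x) = 12.
Collecting terms: x = 12.
Then 2E = 84 + 5·12 = 144, so E = 72, V = 2E/3 = 48, F = 14 + 12 = 26.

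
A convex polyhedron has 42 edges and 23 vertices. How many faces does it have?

21

Here V − E + F = 2.
F = 2 − V + E = 2 − 23 + 42 = 21.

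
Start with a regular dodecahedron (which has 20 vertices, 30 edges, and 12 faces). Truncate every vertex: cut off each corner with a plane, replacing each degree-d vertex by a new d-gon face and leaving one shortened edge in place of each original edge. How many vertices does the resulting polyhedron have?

Truncation replaces each original edge-end by a new vertex, so V′ = 2E = 60.
Each original edge survives, and each old vertex of degree d contributes d new edges; summing degrees gives Σd = 2E, so E′ = E + 2E = 3E = 90.
Each original face survives and each original vertex becomes one new face: F′ = F + V = 32.

60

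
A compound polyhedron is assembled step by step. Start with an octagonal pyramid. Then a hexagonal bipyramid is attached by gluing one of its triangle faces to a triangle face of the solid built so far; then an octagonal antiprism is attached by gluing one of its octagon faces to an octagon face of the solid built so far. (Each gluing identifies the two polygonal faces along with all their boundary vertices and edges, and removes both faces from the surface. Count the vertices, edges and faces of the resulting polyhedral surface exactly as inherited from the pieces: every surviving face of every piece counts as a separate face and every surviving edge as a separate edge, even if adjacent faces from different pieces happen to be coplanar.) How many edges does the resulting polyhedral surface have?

55

An octagonal pyramid: V=9, E=16, F=9.
Attach a hexagonal bipyramid (V=8, E=18, F=12) along a 3-gon: merge 3 vertices and 3 edges, delete both glued faces → V=14, E=31, F=19.
Attach an octagonal antiprism (V=16, E=32, F=18) along an 8-gon: merge 8 vertices and 8 edges, delete both glued faces → V=22, E=55, F=35.
Check: V − E + F = 22 − 55 + 35 = 2.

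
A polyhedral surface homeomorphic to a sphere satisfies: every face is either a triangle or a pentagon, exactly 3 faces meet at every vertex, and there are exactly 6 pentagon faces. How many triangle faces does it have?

2

Let x be the number of triangles; then F = 6 + x.
Edge–face incidences: 2E = 5·6 + 3·x = 30 + 3x.
Every vertex has degree 3, so 3V = 2E.
Euler: V − E + F = 2 ⇒ (2E)/3 − E + (6 + x) = 2.
Multiply by 6: 2·(2E) − 3·(2E) + 6·(6 + x) = 12, i.e. 36 + 6x − (30 + 3x) = 12.
Collecting terms: 3x + 6 = 12, so 3x = 6, so x = 2.
Then 2E = 30 + 3·2 = 36, so E = 18, V = 2E/3 = 12, F = 6 + 2 = 8.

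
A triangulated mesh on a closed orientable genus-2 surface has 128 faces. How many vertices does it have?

χ = 2 − 2·2 = -2, and every face is a triangle so 3F = 2E.
E = 3·128/2 = 192. Then V = -2 + E − F = -2 + 192 − 128 = 62.

62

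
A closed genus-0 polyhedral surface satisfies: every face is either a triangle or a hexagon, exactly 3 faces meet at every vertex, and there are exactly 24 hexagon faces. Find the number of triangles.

Let x be the number of triangles; then F = 24 + x.
Edge–face incidences: 2E = 6·24 + 3·x = 144 + 3x.
Every vertex has degree 3, so 3V = 2E.
Euler: V − E + F = 2 ⇒ (2E)/3 − E + (24 + x) = 2.
Multiply by 6: 2·(2E) − 3·(2E) + 6·(24 + x) = 12, i.e. 144 + 6x − (144 + 3x) = 12.
Collecting terms: 3x = 12, so x = 4.
Then 2E = 144 + 3·4 = 156, so E = 78, V = 2E/3 = 52, F = 24 + 4 = 28.

4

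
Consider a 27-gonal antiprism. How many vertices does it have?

An antiprism on an n-gon has two n-gon caps and 2n triangles: V = 2·27 = 54, E = 4·27 = 108, F = 2·27 + 2 = 56.

54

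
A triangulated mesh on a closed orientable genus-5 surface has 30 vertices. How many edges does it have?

χ = 2 − 2·5 = -8, and every face is a triangle so 3F = 2E.
V − E + F = -8 with E = 3F/2 gives 30 − (3/2 − 1)·F = -8, so F = 76 and E = 114.

114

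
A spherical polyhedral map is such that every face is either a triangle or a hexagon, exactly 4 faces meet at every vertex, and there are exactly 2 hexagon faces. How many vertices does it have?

Let x be the number of triangles; then F = 2 + x.
Edge–face incidences: 2E = 6·2 + 3·x = 12 + 3x.
Every vertex has degree 4, so 4V = 2E.
Euler: V − E + F = 2 ⇒ (2E)/4 − E + (2 + x) = 2.
Multiply by 8: 2·(2E) − 4·(2E) + 8·(2 + x) = 16, i.e. 16 + 8x − 2·(12 + 3x) = 16.
Collecting terms: 2x − 8 = 16, so 2x = 24, so x = 12.
Then 2E = 12 + 3·12 = 48, so E = 24, V = 2E/4 = 12, F = 2 + 12 = 14.

12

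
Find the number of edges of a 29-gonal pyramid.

A pyramid on an n-gon base has one n-gon and n triangles: V = 29 + 1 = 30, E = 2·29 = 58, F = 29 + 1 = 30.

58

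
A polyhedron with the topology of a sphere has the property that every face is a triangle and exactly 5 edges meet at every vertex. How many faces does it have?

Each face has 3 edges and each edge borders two faces, so 2E = 3F.
Each vertex has degree 5, so 5V = 2E and hence V = 3F/5.
Euler: V − E + F = 2 ⇒ (3F/5) − (3F/2) + F = 2.
Multiply by 10: (6 − 15 + 10)F = 20, i.e. 1F = 20.
So F = 20, E = 3·20/2 = 30, V = 3·20/5 = 12.

20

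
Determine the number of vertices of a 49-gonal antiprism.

98

An antiprism on an n-gon has two n-gon caps and 2n triangles: V = 2·49 = 98, E = 4·49 = 196, F = 2·49 + 2 = 100.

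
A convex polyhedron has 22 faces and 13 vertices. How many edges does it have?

Here V − E + F = 2.
E = V + F − (2) = 13 + 22 − (2) = 33.

33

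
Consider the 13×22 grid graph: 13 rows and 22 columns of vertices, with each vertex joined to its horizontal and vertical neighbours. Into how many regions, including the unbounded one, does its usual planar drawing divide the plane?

The grid has V = 13·22 = 286 vertices and E = 13·21 + 22·12 = 537 edges.
F = 2 − V + E = 2 − 286 + 537 = 253.

253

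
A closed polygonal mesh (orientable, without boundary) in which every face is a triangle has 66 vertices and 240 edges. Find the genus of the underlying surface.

Every face is a triangle and each edge borders two faces, so 3F = 2·240, giving F = 160.
χ = V − E + F = 66 − 240 + 160 = -14.
For a closed orientable surface χ = 2 − 2g, so g = (2 − (-14))/2 = 8.

8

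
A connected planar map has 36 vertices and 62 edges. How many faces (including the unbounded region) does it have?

28

Euler's formula for a connected plane graph: V − E + F = 2, so F = 2 − 36 + 62 = 28.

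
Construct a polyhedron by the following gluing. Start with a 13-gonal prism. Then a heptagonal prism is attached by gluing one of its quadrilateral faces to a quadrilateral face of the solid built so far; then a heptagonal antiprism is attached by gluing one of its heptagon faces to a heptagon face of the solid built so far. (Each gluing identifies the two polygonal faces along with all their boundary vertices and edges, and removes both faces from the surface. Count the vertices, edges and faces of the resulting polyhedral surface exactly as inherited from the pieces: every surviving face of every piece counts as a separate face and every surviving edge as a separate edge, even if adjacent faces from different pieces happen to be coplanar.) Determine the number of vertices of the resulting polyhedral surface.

43

A 13-gonal prism: V=26, E=39, F=15.
Attach a heptagonal prism (V=14, E=21, F=9) along a 4-gon: merge 4 vertices and 4 edges, delete both glued faces → V=36, E=56, F=22.
Attach a heptagonal antiprism (V=14, E=28, F=16) along a 7-gon: merge 7 vertices and 7 edges, delete both glued faces → V=43, E=77, F=36.
Check: V − E + F = 43 − 77 + 36 = 2.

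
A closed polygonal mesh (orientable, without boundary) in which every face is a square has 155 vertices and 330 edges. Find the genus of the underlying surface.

Every face is a square and each edge borders two faces, so 4F = 2·330, giving F = 165.
χ = V − E + F = 155 − 330 + 165 = -10.
For a closed orientable surface χ = 2 − 2g, so g = (2 − (-10))/2 = 6.

6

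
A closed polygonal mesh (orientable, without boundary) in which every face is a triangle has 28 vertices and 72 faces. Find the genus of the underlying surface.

5

Every face is a triangle, so 2E = 3·72 = 216, giving E = 108.
χ = V − E + F = 28 − 108 + 72 = -8.
For a closed orientable surface χ = 2 − 2g, so g = (2 − (-8))/2 = 5.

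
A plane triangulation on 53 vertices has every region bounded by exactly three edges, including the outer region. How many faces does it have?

102

In a plane triangulation 3F = 2E and V − E + F = 2, so F = 2V − 4 = 2·53 − 4 = 102.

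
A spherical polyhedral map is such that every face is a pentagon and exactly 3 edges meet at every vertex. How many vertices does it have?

20

Each face has 5 edges and each edge borders two faces, so 2E = 5F.
Each vertex has degree 3, so 3V = 2E and hence V = 5F/3.
Euler: V − E + F = 2 ⇒ (5F/3) − (5F/2) + F = 2.
Multiply by 6: (10 − 15 + 6)F = 12, i.e. 1F = 12.
So F = 12, E = 5·12/2 = 30, V = 5·12/3 = 20.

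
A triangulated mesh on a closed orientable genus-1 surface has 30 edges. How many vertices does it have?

χ = 2 − 2·1 = 0, and every face is a triangle so 3F = 2E.
F = 2E/3 = 20. Then V = 0 + E − F = 0 + 30 − 20 = 10.

10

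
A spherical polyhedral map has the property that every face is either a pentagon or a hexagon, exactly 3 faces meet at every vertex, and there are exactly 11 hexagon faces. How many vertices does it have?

Let x be the number of pentagons; then F = 11 + x.
Edge–face incidences: 2E = 6·11 + 5·x = 66 + 5x.
Every vertex has degree 3, so 3V = 2E.
Euler: V − E + F = 2 ⇒ (2E)/3 − E + (11 + x) = 2.
Multiply by 6: 2·(2E) − 3·(2E) + 6·(11 + x) = 12, i.e. 66 + 6x − (66 + 5x) = 12.
Collecting terms: x = 12.
Then 2E = 66 + 5·12 = 126, so E = 63, V = 2E/3 = 42, F = 11 + 12 = 23.

42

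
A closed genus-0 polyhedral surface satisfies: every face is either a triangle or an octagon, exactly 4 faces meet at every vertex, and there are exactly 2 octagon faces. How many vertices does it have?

Let x be the number of triangles; then F = 2 + x.
Edge–face incidences: 2E = 8·2 + 3·x = 16 + 3x.
Every vertex has degree 4, so 4V = 2E.
Euler: V − E + F = 2 ⇒ (2E)/4 − E + (2 + x) = 2.
Multiply by 8: 2·(2E) − 4·(2E) + 8·(2 + x) = 16, i.e. 16 + 8x − 2·(16 + 3x) = 16.
Collecting terms: 2x − 16 = 16, so 2x = 32, so x = 16.
Then 2E = 16 + 3·16 = 64, so E = 32, V = 2E/4 = 16, F = 2 + 16 = 18.

16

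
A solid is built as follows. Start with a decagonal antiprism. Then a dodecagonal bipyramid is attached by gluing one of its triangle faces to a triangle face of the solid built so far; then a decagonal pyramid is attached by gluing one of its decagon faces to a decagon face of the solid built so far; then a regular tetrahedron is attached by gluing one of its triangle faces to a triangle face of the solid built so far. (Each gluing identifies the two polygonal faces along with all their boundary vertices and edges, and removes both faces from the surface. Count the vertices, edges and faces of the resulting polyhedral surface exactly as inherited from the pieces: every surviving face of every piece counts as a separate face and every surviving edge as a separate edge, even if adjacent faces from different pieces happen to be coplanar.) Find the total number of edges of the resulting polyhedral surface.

A decagonal antiprism: V=20, E=40, F=22.
Attach a dodecagonal bipyramid (V=14, E=36, F=24) along a 3-gon: merge 3 vertices and 3 edges, delete both glued faces → V=31, E=73, F=44.
Attach a decagonal pyramid (V=11, E=20, F=11) along a 10-gon: merge 10 vertices and 10 edges, delete both glued faces → V=32, E=83, F=53.
Attach a regular tetrahedron (V=4, E=6, F=4) along a 3-gon: merge 3 vertices and 3 edges, delete both glued faces → V=33, E=86, F=55.
Check: V − E + F = 33 − 86 + 55 = 2.

86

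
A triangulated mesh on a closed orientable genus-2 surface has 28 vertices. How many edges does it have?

90

χ = 2 − 2·2 = -2, and every face is a triangle so 3F = 2E.
V − E + F = -2 with E = 3F/2 gives 28 − (3/2 − 1)·F = -2, so F = 60 and E = 90.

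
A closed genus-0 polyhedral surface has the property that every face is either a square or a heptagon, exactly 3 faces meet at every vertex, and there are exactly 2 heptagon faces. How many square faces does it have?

7

Let x be the number of squares; then F = 2 + x.
Edge–face incidences: 2E = 7·2 + 4·x = 14 + 4x.
Every vertex has degree 3, so 3V = 2E.
Euler: V − E + F = 2 ⇒ (2E)/3 − E + (2 + x) = 2.
Multiply by 6: 2·(2E) − 3·(2E) + 6·(2 + x) = 12, i.e. 12 + 6x − (14 + 4x) = 12.
Collecting terms: 2x − 2 = 12, so 2x = 14, so x = 7.
Then 2E = 14 + 4·7 = 42, so E = 21, V = 2E/3 = 14, F = 2 + 7 = 9.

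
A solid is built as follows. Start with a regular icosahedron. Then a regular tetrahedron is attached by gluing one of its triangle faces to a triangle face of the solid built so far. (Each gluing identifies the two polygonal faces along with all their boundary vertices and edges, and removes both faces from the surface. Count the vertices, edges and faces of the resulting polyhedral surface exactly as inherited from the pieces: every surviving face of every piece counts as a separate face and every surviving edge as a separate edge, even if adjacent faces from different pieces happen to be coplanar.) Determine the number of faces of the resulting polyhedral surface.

22

A regular icosahedron: V=12, E=30, F=20.
Attach a regular tetrahedron (V=4, E=6, F=4) along a 3-gon: merge 3 vertices and 3 edges, delete both glued faces → V=13, E=33, F=22.
Check: V − E + F = 13 − 33 + 22 = 2.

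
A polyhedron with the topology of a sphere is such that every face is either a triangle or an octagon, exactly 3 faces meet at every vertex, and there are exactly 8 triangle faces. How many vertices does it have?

Let x be the number of octagons; then F = 8 + x.
Edge–face incidences: 2E = 3·8 + 8·x = 24 + 8x.
Every vertex has degree 3, so 3V = 2E.
Euler: V − E + F = 2 ⇒ (2E)/3 − E + (8 + x) = 2.
Multiply by 6: 2·(2E) − 3·(2E) + 6·(8 + x) = 12, i.e. 48 + 6x − (24 + 8x) = 12.
Collecting terms: −2x + 24 = 12, so −2x = −12, so x = 6.
Then 2E = 24 + 8·6 = 72, so E = 36, V = 2E/3 = 24, F = 8 + 6 = 14.

24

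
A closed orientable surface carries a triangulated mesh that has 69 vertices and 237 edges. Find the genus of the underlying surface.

Every face is a triangle and each edge borders two faces, so 3F = 2·237, giving F = 158.
χ = V − E + F = 69 − 237 + 158 = -10.
For a closed orientable surface χ = 2 − 2g, so g = (2 − (-10))/2 = 6.

6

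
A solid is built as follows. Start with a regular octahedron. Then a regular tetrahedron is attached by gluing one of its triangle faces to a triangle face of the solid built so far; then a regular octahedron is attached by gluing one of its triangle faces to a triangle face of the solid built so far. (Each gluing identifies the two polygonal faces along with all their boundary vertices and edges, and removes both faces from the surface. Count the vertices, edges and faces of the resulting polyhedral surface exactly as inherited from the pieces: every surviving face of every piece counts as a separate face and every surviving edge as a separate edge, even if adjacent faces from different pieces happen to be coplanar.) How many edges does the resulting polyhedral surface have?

A regular octahedron: V=6, E=12, F=8.
Attach a regular tetrahedron (V=4, E=6, F=4) along a 3-gon: merge 3 vertices and 3 edges, delete both glued faces → V=7, E=15, F=10.
Attach a regular octahedron (V=6, E=12, F=8) along a 3-gon: merge 3 vertices and 3 edges, delete both glued faces → V=10, E=24, F=16.
Check: V − E + F = 10 − 24 + 16 = 2.

24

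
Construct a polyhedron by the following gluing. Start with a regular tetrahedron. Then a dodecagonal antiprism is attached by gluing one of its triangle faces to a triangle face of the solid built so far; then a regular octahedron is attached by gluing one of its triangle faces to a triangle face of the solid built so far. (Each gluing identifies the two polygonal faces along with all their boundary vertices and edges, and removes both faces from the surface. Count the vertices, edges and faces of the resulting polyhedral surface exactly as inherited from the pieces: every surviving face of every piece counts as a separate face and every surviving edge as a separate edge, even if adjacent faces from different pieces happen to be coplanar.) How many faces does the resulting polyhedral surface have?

A regular tetrahedron: V=4, E=6, F=4.
Attach a dodecagonal antiprism (V=24, E=48, F=26) along a 3-gon: merge 3 vertices and 3 edges, delete both glued faces → V=25, E=51, F=28.
Attach a regular octahedron (V=6, E=12, F=8) along a 3-gon: merge 3 vertices and 3 edges, delete both glued faces → V=28, E=60, F=34.
Check: V − E + F = 28 − 60 + 34 = 2.

34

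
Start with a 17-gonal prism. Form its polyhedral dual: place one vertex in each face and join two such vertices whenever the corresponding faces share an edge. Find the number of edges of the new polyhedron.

51

The base solid has V = 34, E = 51, F = 19.
The dual swaps V and F and preserves E: V′ = F = 19, E′ = E = 51, F′ = V = 34.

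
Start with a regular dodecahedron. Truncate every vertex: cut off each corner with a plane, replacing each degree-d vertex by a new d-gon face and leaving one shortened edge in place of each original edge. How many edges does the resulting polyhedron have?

90

The base solid has V = 20, E = 30, F = 12.
Truncation replaces each original edge-end by a new vertex, so V′ = 2E = 60.
Each original edge survives, and each old vertex of degree d contributes d new edges; summing degrees gives Σd = 2E, so E′ = E + 2E = 3E = 90.
Each original face survives and each original vertex becomes one new face: F′ = F + V = 32.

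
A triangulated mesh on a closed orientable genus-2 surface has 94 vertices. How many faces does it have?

χ = 2 − 2·2 = -2, and every face is a triangle so 3F = 2E.
V − E + F = -2 with E = 3F/2 gives 94 − (3/2 − 1)·F = -2, so F = 192 and E = 288.

192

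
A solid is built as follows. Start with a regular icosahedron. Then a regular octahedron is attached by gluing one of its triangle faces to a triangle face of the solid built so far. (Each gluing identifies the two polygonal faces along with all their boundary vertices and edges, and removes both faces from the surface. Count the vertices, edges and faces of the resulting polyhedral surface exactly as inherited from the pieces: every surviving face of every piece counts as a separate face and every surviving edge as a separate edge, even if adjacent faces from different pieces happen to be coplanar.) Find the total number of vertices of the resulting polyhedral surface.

A regular icosahedron: V=12, E=30, F=20.
Attach a regular octahedron (V=6, E=12, F=8) along a 3-gon: merge 3 vertices and 3 edges, delete both glued faces → V=15, E=39, F=26.
Check: V − E + F = 15 − 39 + 26 = 2.

15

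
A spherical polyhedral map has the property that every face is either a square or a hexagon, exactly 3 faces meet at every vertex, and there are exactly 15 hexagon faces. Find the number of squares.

6

Let x be the number of squares; then F = 15 + x.
Edge–face incidences: 2E = 6·15 + 4·x = 90 + 4x.
Every vertex has degree 3, so 3V = 2E.
Euler: V − E + F = 2 ⇒ (2E)/3 − E + (15 + x) = 2.
Multiply by 6: 2·(2E) − 3·(2E) + 6·(15 + x) = 12, i.e. 90 + 6x − (90 + 4x) = 12.
Collecting terms: 2x = 12, so x = 6.
Then 2E = 90 + 4·6 = 114, so E = 57, V = 2E/3 = 38, F = 15 + 6 = 21.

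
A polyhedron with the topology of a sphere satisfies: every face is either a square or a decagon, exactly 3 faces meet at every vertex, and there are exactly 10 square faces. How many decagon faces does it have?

Let x be the number of decagons; then F = 10 + x.
Edge–face incidences: 2E = 4·10 + 10·x = 40 + 10x.
Every vertex has degree 3, so 3V = 2E.
Euler: V − E + F = 2 ⇒ (2E)/3 − E + (10 + x) = 2.
Multiply by 6: 2·(2E) − 3·(2E) + 6·(10 + x) = 12, i.e. 60 + 6x − (40 + 10x) = 12.
Collecting terms: −4x + 20 = 12, so −4x = −8, so x = 2.
Then 2E = 40 + 10·2 = 60, so E = 30, V = 2E/3 = 20, F = 10 + 2 = 12.

2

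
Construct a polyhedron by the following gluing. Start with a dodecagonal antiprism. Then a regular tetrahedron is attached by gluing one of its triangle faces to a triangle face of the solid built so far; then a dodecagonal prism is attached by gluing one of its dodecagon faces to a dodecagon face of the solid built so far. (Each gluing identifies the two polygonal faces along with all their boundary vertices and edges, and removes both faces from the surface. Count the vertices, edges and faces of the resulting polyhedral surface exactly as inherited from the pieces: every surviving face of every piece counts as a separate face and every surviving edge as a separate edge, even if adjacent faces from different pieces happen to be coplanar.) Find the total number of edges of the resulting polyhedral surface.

75

A dodecagonal antiprism: V=24, E=48, F=26.
Attach a regular tetrahedron (V=4, E=6, F=4) along a 3-gon: merge 3 vertices and 3 edges, delete both glued faces → V=25, E=51, F=28.
Attach a dodecagonal prism (V=24, E=36, F=14) along a 12-gon: merge 12 vertices and 12 edges, delete both glued faces → V=37, E=75, F=40.
Check: V − E + F = 37 − 75 + 40 = 2.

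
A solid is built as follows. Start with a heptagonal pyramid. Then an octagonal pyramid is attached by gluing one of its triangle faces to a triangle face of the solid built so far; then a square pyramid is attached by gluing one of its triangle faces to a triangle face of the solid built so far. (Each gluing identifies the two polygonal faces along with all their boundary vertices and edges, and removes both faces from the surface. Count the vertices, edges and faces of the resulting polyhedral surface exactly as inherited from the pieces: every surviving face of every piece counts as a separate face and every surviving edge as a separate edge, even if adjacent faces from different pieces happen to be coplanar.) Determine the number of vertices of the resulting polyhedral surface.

16

A heptagonal pyramid: V=8, E=14, F=8.
Attach an octagonal pyramid (V=9, E=16, F=9) along a 3-gon: merge 3 vertices and 3 edges, delete both glued faces → V=14, E=27, F=15.
Attach a square pyramid (V=5, E=8, F=5) along a 3-gon: merge 3 vertices and 3 edges, delete both glued faces → V=16, E=32, F=18.
Check: V − E + F = 16 − 32 + 18 = 2.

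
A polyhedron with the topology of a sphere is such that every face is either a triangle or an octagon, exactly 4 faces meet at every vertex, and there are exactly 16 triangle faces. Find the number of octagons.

2

Let x be the number of octagons; then F = 16 + x.
Edge–face incidences: 2E = 3·16 + 8·x = 48 + 8x.
Every vertex has degree 4, so 4V = 2E.
Euler: V − E + F = 2 ⇒ (2E)/4 − E + (16 + x) = 2.
Multiply by 8: 2·(2E) − 4·(2E) + 8·(16 + x) = 16, i.e. 128 + 8x − 2·(48 + 8x) = 16.
Collecting terms: −8x + 32 = 16, so −8x = −16, so x = 2.
Then 2E = 48 + 8·2 = 64, so E = 32, V = 2E/4 = 16, F = 16 + 2 = 18.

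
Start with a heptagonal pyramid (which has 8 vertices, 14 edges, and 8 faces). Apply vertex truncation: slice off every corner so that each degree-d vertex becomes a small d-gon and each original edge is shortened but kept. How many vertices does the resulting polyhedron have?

28

Truncation replaces each original edge-end by a new vertex, so V′ = 2E = 28.
Each original edge survives, and each old vertex of degree d contributes d new edges; summing degrees gives Σd = 2E, so E′ = E + 2E = 3E = 42.
Each original face survives and each original vertex becomes one new face: F′ = F + V = 16.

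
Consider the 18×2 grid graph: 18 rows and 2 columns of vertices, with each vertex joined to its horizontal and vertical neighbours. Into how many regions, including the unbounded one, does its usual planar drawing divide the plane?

18

The grid has V = 18·2 = 36 vertices and E = 18·1 + 2·17 = 52 edges.
F = 2 − V + E = 2 − 36 + 52 = 18.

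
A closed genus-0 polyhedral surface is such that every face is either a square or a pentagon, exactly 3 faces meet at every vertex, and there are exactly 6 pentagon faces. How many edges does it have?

21

Let x be the number of squares; then F = 6 + x.
Edge–face incidences: 2E = 5·6 + 4·x = 30 + 4x.
Every vertex has degree 3, so 3V = 2E.
Euler: V − E + F = 2 ⇒ (2E)/3 − E + (6 + x) = 2.
Multiply by 6: 2·(2E) − 3·(2E) + 6·(6 + x) = 12, i.e. 36 + 6x − (30 + 4x) = 12.
Collecting terms: 2x + 6 = 12, so 2x = 6, so x = 3.
Then 2E = 30 + 4·3 = 42, so E = 21, V = 2E/3 = 14, F = 6 + 3 = 9.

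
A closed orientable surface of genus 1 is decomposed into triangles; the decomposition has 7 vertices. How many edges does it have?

χ = 2 − 2·1 = 0, and every face is a triangle so 3F = 2E.
V − E + F = 0 with E = 3F/2 gives 7 − (3/2 − 1)·F = 0, so F = 14 and E = 21.

21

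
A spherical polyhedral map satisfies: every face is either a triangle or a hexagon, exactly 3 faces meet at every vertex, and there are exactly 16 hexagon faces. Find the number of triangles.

Let x be the number of triangles; then F = 16 + x.
Edge–face incidences: 2E = 6·16 + 3·x = 96 + 3x.
Every vertex has degree 3, so 3V = 2E.
Euler: V − E + F = 2 ⇒ (2E)/3 − E + (16 + x) = 2.
Multiply by 6: 2·(2E) − 3·(2E) + 6·(16 + x) = 12, i.e. 96 + 6x − (96 + 3x) = 12.
Collecting terms: 3x = 12, so x = 4.
Then 2E = 96 + 3·4 = 108, so E = 54, V = 2E/3 = 36, F = 16 + 4 = 20.

4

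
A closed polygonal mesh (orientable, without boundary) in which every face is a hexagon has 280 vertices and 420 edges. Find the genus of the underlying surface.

Every face is a hexagon and each edge borders two faces, so 6F = 2·420, giving F = 140.
χ = V − E + F = 280 − 420 + 140 = 0.
For a closed orientable surface χ = 2 − 2g, so g = (2 − (0))/2 = 1.

1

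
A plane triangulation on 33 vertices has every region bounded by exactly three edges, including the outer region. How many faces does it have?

In a plane triangulation 3F = 2E and V − E + F = 2, so F = 2V − 4 = 2·33 − 4 = 62.

62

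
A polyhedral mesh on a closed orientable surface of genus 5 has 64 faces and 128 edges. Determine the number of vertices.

56

For a closed orientable surface of genus 5, χ = 2 − 2·5 = -8.
V = -8 + E − F = -8 + 128 − 64 = 56.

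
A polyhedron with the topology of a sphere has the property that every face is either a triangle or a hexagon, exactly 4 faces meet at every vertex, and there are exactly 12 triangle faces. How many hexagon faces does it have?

Let x be the number of hexagons; then F = 12 + x.
Edge–face incidences: 2E = 3·12 + 6·x = 36 + 6x.
Every vertex has degree 4, so 4V = 2E.
Euler: V − E + F = 2 ⇒ (2E)/4 − E + (12 + x) = 2.
Multiply by 8: 2·(2E) − 4·(2E) + 8·(12 + x) = 16, i.e. 96 + 8x − 2·(36 + 6x) = 16.
Collecting terms: −4x + 24 = 16, so −4x = −8, so x = 2.
Then 2E = 36 + 6·2 = 48, so E = 24, V = 2E/4 = 12, F = 12 + 2 = 14.

2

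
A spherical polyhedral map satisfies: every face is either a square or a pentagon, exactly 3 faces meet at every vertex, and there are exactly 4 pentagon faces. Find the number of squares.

Let x be the number of squares; then F = 4 + x.
Edge–face incidences: 2E = 5·4 + 4·x = 20 + 4x.
Every vertex has degree 3, so 3V = 2E.
Euler: V − E + F = 2 ⇒ (2E)/3 − E + (4 + x) = 2.
Multiply by 6: 2·(2E) − 3·(2E) + 6·(4 + x) = 12, i.e. 24 + 6x − (20 + 4x) = 12.
Collecting terms: 2x + 4 = 12, so 2x = 8, so x = 4.
Then 2E = 20 + 4·4 = 36, so E = 18, V = 2E/3 = 12, F = 4 + 4 = 8.

4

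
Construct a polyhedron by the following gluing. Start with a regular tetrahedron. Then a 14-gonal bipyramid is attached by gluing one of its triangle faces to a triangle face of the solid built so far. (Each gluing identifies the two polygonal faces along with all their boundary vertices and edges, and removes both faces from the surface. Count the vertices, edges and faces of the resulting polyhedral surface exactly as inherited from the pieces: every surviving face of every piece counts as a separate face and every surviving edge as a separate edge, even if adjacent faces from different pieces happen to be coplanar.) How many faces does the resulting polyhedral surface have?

A regular tetrahedron: V=4, E=6, F=4.
Attach a 14-gonal bipyramid (V=16, E=42, F=28) along a 3-gon: merge 3 vertices and 3 edges, delete both glued faces → V=17, E=45, F=30.
Check: V − E + F = 17 − 45 + 30 = 2.

30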